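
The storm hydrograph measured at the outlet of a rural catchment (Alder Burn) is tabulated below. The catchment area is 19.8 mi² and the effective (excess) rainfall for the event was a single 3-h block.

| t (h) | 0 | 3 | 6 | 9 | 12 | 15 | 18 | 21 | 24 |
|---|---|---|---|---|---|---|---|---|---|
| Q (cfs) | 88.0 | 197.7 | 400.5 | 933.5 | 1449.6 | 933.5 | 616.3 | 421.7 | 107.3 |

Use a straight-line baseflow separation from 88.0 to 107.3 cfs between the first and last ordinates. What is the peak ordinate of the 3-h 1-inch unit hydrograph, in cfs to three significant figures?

Direct runoff: 0.00, 107.29, 307.68, 838.26, 1351.95, 833.44, 513.83, 316.81, 0.00 cfs; ΣQ_DR = 4269 cfs, peak = 1351.95 cfs.
Runoff depth d = ΣQ_DR·Δt / A = 4269 × 10800 / (19.8 mi²) = 1.002 in.
The 1-inch UH is the DRH scaled by (1 in)/d, so U_p = 1351.95 × 1/1.002 = 1350 cfs.

U_p ≈ 1350 cfs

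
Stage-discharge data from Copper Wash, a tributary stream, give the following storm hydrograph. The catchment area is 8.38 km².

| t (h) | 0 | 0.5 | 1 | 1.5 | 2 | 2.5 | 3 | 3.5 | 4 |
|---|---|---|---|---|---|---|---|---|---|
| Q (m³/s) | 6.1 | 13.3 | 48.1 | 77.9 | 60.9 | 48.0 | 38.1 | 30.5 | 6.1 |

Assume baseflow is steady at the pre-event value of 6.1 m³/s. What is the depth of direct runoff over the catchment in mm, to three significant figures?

Direct runoff: 0.0, 7.2, 42.0, 71.8, 54.8, 41.9, 32.0, 24.4, 0.0 m³/s; ΣQ_DR = 274.1 m³/s.
V = ΣQ_DR · Δt = 274.1 × 1800 s = 4.934 × 10^5 m³.
Over A = 8.38 km², depth = V / A = 58.9 mm.

d ≈ 58.9 mm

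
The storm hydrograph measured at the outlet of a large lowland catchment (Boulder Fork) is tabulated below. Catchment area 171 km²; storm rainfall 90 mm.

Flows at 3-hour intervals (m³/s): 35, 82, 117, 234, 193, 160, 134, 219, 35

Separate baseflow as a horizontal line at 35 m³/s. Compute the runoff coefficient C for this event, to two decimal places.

C ≈ 0.63

ΣQ_DR = 894.0 m³/s; V = ΣQ_DR·Δt = 9.655 × 10^6 m³.
Runoff depth d = V / A = 56.46 mm.
C = d / P = 56.46 / 90 = 0.63.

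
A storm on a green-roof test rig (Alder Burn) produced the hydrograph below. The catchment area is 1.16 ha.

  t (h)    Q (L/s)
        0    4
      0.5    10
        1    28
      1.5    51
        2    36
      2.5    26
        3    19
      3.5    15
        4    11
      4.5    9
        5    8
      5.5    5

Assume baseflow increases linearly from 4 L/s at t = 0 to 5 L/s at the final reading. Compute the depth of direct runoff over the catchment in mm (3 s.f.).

d ≈ 26.1 mm

Direct runoff: 0.00, 5.91, 23.82, 46.73, 31.64, 21.55, 14.45, 10.36, 6.27, 4.18, 3.09, 0.00 L/s; ΣQ_DR = 168.0 L/s.
V = ΣQ_DR · Δt = 168.0 × 1800 s = 3.024 × 10^5 L.
Over A = 1.16 ha, depth = V / A = 26.1 mm.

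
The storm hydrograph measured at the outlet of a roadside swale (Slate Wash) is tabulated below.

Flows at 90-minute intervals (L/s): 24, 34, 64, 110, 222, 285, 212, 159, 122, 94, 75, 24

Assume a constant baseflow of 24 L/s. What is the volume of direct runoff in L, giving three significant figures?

Direct-runoff ordinates (Q − Q_b): 0.0, 10.0, 40.0, 86.0, 198.0, 261.0, 188.0, 135.0, 98.0, 70.0, 51.0, 0.0 L/s.
ΣQ_DR = 1137 L/s.
With Δt = 1.5 h = 5400 s, V = ΣQ_DR · Δt = 1137 × 5400 = 6.14 × 10^6 L.

V ≈ 6.14 × 10^6 L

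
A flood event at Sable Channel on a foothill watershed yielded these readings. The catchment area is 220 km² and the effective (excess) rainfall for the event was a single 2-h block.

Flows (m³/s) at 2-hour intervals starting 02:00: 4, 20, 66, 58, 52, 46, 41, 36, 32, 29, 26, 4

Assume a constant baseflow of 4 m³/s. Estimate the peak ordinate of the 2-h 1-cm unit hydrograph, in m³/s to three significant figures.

U_p ≈ 51.8 m³/s

Direct runoff: 0.0, 16.0, 62.0, 54.0, 48.0, 42.0, 37.0, 32.0, 28.0, 25.0, 22.0, 0.0 m³/s; ΣQ_DR = 366.0 m³/s, peak = 62.0 m³/s.
Runoff depth d = ΣQ_DR·Δt / A = 366.0 × 7200 / (220 km²) = 11.98 mm.
The 1-cm UH is the DRH scaled by (10 mm)/d, so U_p = 62.0 × 10/11.98 = 51.8 m³/s.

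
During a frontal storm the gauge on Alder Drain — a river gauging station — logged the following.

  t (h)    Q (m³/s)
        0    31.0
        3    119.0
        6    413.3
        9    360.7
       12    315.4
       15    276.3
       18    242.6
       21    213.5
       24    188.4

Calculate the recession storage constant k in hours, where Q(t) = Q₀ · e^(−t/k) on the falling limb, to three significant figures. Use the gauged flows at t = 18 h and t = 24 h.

On the falling limb, Q drops from 242.6 to 188.4 m³/s between t = 18 h and t = 24 h (Δt = 6 h).
k = −Δt / ln(Q₂/Q₁) = −6 / ln(188.4/242.6) = 23.7 h.

k ≈ 23.7 h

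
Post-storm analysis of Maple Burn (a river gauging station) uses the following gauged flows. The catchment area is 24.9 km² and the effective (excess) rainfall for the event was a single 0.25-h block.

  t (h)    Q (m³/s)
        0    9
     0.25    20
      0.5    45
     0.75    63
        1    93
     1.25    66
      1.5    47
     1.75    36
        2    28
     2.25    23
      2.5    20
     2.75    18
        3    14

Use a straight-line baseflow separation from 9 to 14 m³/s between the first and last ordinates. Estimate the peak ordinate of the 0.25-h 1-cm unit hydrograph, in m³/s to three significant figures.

U_p ≈ 68.5 m³/s

Direct runoff: 0.00, 10.58, 35.17, 52.75, 82.33, 54.92, 35.50, 24.08, 15.67, 10.25, 6.83, 4.42, 0.00 m³/s; ΣQ_DR = 332.5 m³/s, peak = 82.33 m³/s.
Runoff depth d = ΣQ_DR·Δt / A = 332.5 × 900 / (24.9 km²) = 12.02 mm.
The 1-cm UH is the DRH scaled by (10 mm)/d, so U_p = 82.33 × 10/12.02 = 68.5 m³/s.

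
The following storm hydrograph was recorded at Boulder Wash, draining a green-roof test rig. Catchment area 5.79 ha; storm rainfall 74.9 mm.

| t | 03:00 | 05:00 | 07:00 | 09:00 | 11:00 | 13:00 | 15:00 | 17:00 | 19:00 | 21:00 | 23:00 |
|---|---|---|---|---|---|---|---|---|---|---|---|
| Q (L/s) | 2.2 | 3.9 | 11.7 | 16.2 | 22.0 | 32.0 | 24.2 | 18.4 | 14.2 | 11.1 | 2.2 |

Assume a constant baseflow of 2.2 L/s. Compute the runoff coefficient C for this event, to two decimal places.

ΣQ_DR = 133.9 L/s; V = ΣQ_DR·Δt = 9.641 × 10^5 L.
Runoff depth d = V / A = 16.65 mm.
C = d / P = 16.65 / 74.9 = 0.22.

C ≈ 0.22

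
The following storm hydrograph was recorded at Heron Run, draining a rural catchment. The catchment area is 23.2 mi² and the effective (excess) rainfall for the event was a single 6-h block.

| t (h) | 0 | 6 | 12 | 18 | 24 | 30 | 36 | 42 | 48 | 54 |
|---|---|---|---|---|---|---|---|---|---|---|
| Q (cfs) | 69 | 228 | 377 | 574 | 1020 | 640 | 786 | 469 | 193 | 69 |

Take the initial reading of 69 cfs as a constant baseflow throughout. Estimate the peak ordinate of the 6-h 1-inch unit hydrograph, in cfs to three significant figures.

U_p ≈ 635 cfs

Direct runoff: 0.0, 159.0, 308.0, 505.0, 951.0, 571.0, 717.0, 400.0, 124.0, 0.0 cfs; ΣQ_DR = 3735 cfs, peak = 951.0 cfs.
Runoff depth d = ΣQ_DR·Δt / A = 3735 × 21600 / (23.2 mi²) = 1.497 in.
The 1-inch UH is the DRH scaled by (1 in)/d, so U_p = 951.0 × 1/1.497 = 635 cfs.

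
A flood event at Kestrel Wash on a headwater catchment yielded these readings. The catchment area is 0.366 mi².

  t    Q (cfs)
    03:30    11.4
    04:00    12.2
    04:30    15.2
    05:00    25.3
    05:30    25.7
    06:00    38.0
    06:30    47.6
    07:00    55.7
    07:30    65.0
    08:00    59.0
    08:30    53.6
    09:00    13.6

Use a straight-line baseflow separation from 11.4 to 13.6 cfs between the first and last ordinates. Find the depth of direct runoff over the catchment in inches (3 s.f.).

d ≈ 0.576 in

Direct runoff: 0.00, 0.60, 3.40, 13.30, 13.50, 25.60, 35.00, 42.90, 52.00, 45.80, 40.20, 0.00 cfs; ΣQ_DR = 272.3 cfs.
V = ΣQ_DR · Δt = 272.3 × 1800 s = 4.901 × 10^5 ft³.
Over A = 0.366 mi², depth = V / A = 0.576 in.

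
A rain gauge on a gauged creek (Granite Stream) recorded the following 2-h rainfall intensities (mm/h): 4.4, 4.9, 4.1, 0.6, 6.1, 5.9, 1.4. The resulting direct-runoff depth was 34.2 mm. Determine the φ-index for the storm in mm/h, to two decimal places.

Only the 5 blocks with intensity above φ contribute runoff: 4.4, 4.9, 4.1, 6.1, 5.9 mm/h.
Σ(I−φ)·Δt = d  ⇒  (4.4+4.9+4.1+6.1+5.9 − 5φ)·2 = 34.2
φ = (25.40 − 34.2/2) / 5 = 1.66 mm/h.

φ ≈ 1.66 mm/h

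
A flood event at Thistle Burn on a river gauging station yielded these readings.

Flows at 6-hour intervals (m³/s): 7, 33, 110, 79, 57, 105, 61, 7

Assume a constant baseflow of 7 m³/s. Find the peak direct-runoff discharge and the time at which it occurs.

Subtracting baseflow gives direct-runoff ordinates: 0.0, 26.0, 103.0, 72.0, 50.0, 98.0, 54.0, 0.0 m³/s.
The maximum is 103.0 m³/s, occurring at the reading for t = 12 h.

Q_p = 103.0 m³/s at t = 12 h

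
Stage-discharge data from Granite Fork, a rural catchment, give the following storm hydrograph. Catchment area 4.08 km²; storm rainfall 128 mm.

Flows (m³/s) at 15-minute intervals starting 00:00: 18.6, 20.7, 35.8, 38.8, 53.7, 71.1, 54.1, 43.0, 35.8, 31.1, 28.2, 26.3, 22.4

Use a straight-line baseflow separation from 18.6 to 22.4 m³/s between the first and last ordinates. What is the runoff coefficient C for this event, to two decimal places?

ΣQ_DR = 213.1 m³/s; V = ΣQ_DR·Δt = 1.918 × 10^5 m³.
Runoff depth d = V / A = 47.01 mm.
C = d / P = 47.01 / 128 = 0.37.

C ≈ 0.37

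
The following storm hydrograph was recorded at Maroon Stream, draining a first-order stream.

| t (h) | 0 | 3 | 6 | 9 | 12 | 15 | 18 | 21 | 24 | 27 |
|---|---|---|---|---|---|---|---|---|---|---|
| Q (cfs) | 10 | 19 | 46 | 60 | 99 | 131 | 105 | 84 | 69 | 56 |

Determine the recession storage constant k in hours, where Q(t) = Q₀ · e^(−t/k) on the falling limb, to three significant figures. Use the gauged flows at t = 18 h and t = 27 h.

k ≈ 14.3 h

On the falling limb, Q drops from 105 to 56 cfs between t = 18 h and t = 27 h (Δt = 9 h).
k = −Δt / ln(Q₂/Q₁) = −9 / ln(56/105) = 14.3 h.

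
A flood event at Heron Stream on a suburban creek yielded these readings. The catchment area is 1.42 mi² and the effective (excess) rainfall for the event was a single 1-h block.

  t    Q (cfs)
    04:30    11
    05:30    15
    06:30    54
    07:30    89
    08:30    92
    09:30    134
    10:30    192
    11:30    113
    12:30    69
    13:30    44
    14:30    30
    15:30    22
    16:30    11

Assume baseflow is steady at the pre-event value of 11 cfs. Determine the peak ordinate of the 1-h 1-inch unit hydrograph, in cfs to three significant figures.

Direct runoff: 0.0, 4.0, 43.0, 78.0, 81.0, 123.0, 181.0, 102.0, 58.0, 33.0, 19.0, 11.0, 0.0 cfs; ΣQ_DR = 733.0 cfs, peak = 181.0 cfs.
Runoff depth d = ΣQ_DR·Δt / A = 733.0 × 3600 / (1.42 mi²) = 0.7999 in.
The 1-inch UH is the DRH scaled by (1 in)/d, so U_p = 181.0 × 1/0.7999 = 226 cfs.

U_p ≈ 226 cfs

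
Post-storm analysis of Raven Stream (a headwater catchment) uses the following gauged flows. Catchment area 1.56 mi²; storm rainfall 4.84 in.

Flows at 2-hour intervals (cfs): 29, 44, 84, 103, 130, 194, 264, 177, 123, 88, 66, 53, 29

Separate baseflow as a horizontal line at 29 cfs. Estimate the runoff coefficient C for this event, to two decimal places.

C ≈ 0.41

ΣQ_DR = 1007 cfs; V = ΣQ_DR·Δt = 7.250 × 10^6 ft³.
Runoff depth d = V / A = 2.001 in.
C = d / P = 2.001 / 4.84 = 0.41.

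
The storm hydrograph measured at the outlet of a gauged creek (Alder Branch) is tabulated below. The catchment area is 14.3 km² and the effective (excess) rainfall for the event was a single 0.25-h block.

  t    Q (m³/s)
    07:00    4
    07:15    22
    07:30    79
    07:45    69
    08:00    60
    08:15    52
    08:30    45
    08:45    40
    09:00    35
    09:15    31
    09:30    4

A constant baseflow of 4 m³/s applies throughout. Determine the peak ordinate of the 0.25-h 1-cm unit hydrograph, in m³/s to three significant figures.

U_p ≈ 30.0 m³/s

Direct runoff: 0.0, 18.0, 75.0, 65.0, 56.0, 48.0, 41.0, 36.0, 31.0, 27.0, 0.0 m³/s; ΣQ_DR = 397.0 m³/s, peak = 75.0 m³/s.
Runoff depth d = ΣQ_DR·Δt / A = 397.0 × 900 / (14.3 km²) = 24.99 mm.
The 1-cm UH is the DRH scaled by (10 mm)/d, so U_p = 75.0 × 10/24.99 = 30.0 m³/s.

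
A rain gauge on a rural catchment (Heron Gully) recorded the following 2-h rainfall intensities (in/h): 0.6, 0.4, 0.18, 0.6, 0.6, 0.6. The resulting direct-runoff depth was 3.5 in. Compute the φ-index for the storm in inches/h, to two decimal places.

Only the 5 blocks with intensity above φ contribute runoff: 0.6, 0.4, 0.6, 0.6, 0.6 in/h.
Σ(I−φ)·Δt = d  ⇒  (0.6+0.4+0.6+0.6+0.6 − 5φ)·2 = 3.5
φ = (2.800 − 3.5/2) / 5 = 0.21 in/h.

φ ≈ 0.21 in/h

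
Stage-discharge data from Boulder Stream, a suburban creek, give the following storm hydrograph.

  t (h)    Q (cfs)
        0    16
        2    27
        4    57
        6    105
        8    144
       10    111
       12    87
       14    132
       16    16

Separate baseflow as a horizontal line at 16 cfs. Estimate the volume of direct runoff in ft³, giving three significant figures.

V ≈ 3.97 × 10^6 ft³

Direct-runoff ordinates (Q − Q_b): 0.0, 11.0, 41.0, 89.0, 128.0, 95.0, 71.0, 116.0, 0.0 cfs.
ΣQ_DR = 551.0 cfs.
With Δt = 2 h = 7200 s, V = ΣQ_DR · Δt = 551.0 × 7200 = 3.97 × 10^6 ft³.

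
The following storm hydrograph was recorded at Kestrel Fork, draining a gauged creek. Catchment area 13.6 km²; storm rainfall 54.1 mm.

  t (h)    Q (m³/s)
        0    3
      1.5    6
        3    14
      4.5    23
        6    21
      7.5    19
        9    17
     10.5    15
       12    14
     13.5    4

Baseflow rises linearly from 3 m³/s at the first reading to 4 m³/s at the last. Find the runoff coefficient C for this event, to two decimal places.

ΣQ_DR = 101.0 m³/s; V = ΣQ_DR·Δt = 5.454 × 10^5 m³.
Runoff depth d = V / A = 40.10 mm.
C = d / P = 40.10 / 54.1 = 0.74.

C ≈ 0.74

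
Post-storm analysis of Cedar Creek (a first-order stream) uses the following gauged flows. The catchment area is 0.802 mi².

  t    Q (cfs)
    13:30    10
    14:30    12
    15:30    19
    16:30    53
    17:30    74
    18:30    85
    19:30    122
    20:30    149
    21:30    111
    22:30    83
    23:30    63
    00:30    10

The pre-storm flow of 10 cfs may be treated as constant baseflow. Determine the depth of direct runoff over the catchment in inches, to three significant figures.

d ≈ 1.30 in

Direct runoff: 0.0, 2.0, 9.0, 43.0, 64.0, 75.0, 112.0, 139.0, 101.0, 73.0, 53.0, 0.0 cfs; ΣQ_DR = 671.0 cfs.
V = ΣQ_DR · Δt = 671.0 × 3600 s = 2.416 × 10^6 ft³.
Over A = 0.802 mi², depth = V / A = 1.30 in.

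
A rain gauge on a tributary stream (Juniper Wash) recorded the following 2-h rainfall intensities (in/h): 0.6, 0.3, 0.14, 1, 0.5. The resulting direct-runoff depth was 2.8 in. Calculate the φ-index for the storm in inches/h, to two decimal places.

φ ≈ 0.25 in/h

Only the 4 blocks with intensity above φ contribute runoff: 0.6, 0.3, 1, 0.5 in/h.
Σ(I−φ)·Δt = d  ⇒  (0.6+0.3+1+0.5 − 4φ)·2 = 2.8
φ = (2.400 − 2.8/2) / 4 = 0.25 in/h.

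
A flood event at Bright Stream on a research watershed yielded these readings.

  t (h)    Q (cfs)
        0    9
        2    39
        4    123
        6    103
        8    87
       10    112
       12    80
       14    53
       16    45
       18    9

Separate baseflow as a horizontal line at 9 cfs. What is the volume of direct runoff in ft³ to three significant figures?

Direct-runoff ordinates (Q − Q_b): 0.0, 30.0, 114.0, 94.0, 78.0, 103.0, 71.0, 44.0, 36.0, 0.0 cfs.
ΣQ_DR = 570.0 cfs.
With Δt = 2 h = 7200 s, V = ΣQ_DR · Δt = 570.0 × 7200 = 4.10 × 10^6 ft³.

V ≈ 4.10 × 10^6 ft³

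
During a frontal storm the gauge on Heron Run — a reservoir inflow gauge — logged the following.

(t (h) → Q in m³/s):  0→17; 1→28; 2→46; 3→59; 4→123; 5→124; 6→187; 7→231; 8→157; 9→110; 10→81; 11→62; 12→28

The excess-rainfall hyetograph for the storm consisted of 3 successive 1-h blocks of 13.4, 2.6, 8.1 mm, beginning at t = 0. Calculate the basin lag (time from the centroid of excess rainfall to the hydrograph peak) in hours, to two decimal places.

Centroid of excess rainfall: t_c = Σ P_i·t̄_i / ΣP_i = 1.2801 h (block centres at 0.5, 1.5, 2.5 h).
Hydrograph peak occurs at t = 7 h, so basin lag t_L = 7 − 1.2801 = 5.72 h.

t_L ≈ 5.72 h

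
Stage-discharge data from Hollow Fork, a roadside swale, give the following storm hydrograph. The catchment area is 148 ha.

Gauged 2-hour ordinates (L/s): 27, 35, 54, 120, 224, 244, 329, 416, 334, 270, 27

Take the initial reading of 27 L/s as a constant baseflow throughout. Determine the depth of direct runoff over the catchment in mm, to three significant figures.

d ≈ 8.67 mm

Direct runoff: 0.0, 8.0, 27.0, 93.0, 197.0, 217.0, 302.0, 389.0, 307.0, 243.0, 0.0 L/s; ΣQ_DR = 1783 L/s.
V = ΣQ_DR · Δt = 1783 × 7200 s = 1.284 × 10^7 L.
Over A = 148 ha, depth = V / A = 8.67 mm.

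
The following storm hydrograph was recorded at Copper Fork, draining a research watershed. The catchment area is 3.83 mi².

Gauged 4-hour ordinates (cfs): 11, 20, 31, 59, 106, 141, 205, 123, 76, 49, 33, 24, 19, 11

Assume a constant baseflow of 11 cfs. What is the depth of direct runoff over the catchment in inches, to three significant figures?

d ≈ 1.22 in

Direct runoff: 0.0, 9.0, 20.0, 48.0, 95.0, 130.0, 194.0, 112.0, 65.0, 38.0, 22.0, 13.0, 8.0, 0.0 cfs; ΣQ_DR = 754.0 cfs.
V = ΣQ_DR · Δt = 754.0 × 14400 s = 1.086 × 10^7 ft³.
Over A = 3.83 mi², depth = V / A = 1.22 in.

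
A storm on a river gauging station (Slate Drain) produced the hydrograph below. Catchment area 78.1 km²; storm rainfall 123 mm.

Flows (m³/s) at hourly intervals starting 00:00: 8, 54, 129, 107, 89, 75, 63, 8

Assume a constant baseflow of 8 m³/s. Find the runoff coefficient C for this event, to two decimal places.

ΣQ_DR = 469.0 m³/s; V = ΣQ_DR·Δt = 1.688 × 10^6 m³.
Runoff depth d = V / A = 21.62 mm.
C = d / P = 21.62 / 123 = 0.18.

C ≈ 0.18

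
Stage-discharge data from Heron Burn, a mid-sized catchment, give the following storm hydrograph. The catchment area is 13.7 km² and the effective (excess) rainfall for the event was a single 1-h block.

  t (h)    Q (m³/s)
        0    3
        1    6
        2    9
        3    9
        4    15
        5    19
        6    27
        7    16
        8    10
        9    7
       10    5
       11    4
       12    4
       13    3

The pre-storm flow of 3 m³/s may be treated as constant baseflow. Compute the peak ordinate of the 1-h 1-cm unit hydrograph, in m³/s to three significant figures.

U_p ≈ 9.61 m³/s

Direct runoff: 0.0, 3.0, 6.0, 6.0, 12.0, 16.0, 24.0, 13.0, 7.0, 4.0, 2.0, 1.0, 1.0, 0.0 m³/s; ΣQ_DR = 95.00 m³/s, peak = 24.0 m³/s.
Runoff depth d = ΣQ_DR·Δt / A = 95.00 × 3600 / (13.7 km²) = 24.96 mm.
The 1-cm UH is the DRH scaled by (10 mm)/d, so U_p = 24.0 × 10/24.96 = 9.61 m³/s.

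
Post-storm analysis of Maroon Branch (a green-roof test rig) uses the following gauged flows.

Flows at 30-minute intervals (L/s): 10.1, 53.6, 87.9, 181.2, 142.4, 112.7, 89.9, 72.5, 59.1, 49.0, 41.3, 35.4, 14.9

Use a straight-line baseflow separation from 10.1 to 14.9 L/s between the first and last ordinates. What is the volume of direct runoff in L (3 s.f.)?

Direct-runoff ordinates (Q − Q_b): 0.00, 43.10, 77.00, 169.90, 130.70, 100.60, 77.40, 59.60, 45.80, 35.30, 27.20, 20.90, 0.00 L/s.
ΣQ_DR = 787.5 L/s.
With Δt = 0.5 h = 1800 s, V = ΣQ_DR · Δt = 787.5 × 1800 = 1.42 × 10^6 L.

V ≈ 1.42 × 10^6 L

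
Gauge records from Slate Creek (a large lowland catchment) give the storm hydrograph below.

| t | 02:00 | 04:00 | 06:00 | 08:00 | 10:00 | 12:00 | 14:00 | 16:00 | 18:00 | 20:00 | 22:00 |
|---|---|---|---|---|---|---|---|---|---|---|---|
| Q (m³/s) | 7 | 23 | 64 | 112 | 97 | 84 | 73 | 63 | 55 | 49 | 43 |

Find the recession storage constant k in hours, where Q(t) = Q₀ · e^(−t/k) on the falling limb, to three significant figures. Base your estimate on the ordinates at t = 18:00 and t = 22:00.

On the falling limb, Q drops from 55 to 43 m³/s between t = 18:00 and t = 22:00 (Δt = 4 h).
k = −Δt / ln(Q₂/Q₁) = −4 / ln(43/55) = 16.3 h.

k ≈ 16.3 h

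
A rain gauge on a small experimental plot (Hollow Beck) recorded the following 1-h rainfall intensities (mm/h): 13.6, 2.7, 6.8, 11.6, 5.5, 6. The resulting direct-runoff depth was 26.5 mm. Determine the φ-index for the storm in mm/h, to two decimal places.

Only the 5 blocks with intensity above φ contribute runoff: 13.6, 6.8, 11.6, 5.5, 6 mm/h.
Σ(I−φ)·Δt = d  ⇒  (13.6+6.8+11.6+5.5+6 − 5φ)·1 = 26.5
φ = (43.50 − 26.5/1) / 5 = 3.40 mm/h.

φ ≈ 3.40 mm/h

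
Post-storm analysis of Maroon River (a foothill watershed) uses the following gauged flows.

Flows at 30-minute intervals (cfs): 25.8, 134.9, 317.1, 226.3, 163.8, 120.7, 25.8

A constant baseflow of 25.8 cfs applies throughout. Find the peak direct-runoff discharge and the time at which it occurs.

Q_p = 291.3 cfs at t = 1 h

Subtracting baseflow gives direct-runoff ordinates: 0.0, 109.1, 291.3, 200.5, 138.0, 94.9, 0.0 cfs.
The maximum is 291.3 cfs, occurring at the reading for t = 1 h.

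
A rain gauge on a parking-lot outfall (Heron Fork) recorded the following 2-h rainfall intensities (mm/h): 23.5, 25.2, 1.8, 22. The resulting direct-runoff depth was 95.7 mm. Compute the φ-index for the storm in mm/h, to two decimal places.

φ ≈ 7.62 mm/h

Only the 3 blocks with intensity above φ contribute runoff: 23.5, 25.2, 22 mm/h.
Σ(I−φ)·Δt = d  ⇒  (23.5+25.2+22 − 3φ)·2 = 95.7
φ = (70.70 − 95.7/2) / 3 = 7.62 mm/h.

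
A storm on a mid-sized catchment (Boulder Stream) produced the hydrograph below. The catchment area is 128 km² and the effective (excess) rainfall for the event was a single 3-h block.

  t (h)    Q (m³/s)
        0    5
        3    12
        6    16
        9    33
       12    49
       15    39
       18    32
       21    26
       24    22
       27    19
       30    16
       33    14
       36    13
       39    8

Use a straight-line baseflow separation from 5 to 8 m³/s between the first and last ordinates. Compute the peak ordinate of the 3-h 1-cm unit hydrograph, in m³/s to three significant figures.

U_p ≈ 24.0 m³/s

Direct runoff: 0.00, 6.77, 10.54, 27.31, 43.08, 32.85, 25.62, 19.38, 15.15, 11.92, 8.69, 6.46, 5.23, 0.00 m³/s; ΣQ_DR = 213.0 m³/s, peak = 43.08 m³/s.
Runoff depth d = ΣQ_DR·Δt / A = 213.0 × 10800 / (128 km²) = 17.97 mm.
The 1-cm UH is the DRH scaled by (10 mm)/d, so U_p = 43.08 × 10/17.97 = 24.0 m³/s.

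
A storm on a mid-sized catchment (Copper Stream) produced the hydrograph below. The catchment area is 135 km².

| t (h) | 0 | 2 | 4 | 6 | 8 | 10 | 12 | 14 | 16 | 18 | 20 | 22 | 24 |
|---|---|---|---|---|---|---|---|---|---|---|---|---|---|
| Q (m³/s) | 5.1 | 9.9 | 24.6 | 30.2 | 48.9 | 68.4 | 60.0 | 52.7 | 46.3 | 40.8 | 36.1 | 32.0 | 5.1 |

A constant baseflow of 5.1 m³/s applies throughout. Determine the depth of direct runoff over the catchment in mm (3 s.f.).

d ≈ 21.0 mm

Direct runoff: 0.0, 4.8, 19.5, 25.1, 43.8, 63.3, 54.9, 47.6, 41.2, 35.7, 31.0, 26.9, 0.0 m³/s; ΣQ_DR = 393.8 m³/s.
V = ΣQ_DR · Δt = 393.8 × 7200 s = 2.835 × 10^6 m³.
Over A = 135 km², depth = V / A = 21.0 mm.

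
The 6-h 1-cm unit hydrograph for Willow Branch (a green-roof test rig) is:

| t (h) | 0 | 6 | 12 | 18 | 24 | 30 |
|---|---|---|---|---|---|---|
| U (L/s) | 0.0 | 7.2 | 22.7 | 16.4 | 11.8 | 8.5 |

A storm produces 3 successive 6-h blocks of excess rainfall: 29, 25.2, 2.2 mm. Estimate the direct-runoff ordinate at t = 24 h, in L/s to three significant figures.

Q ≈ 80.5 L/s

By discrete convolution, Q_j = Σ (P_i / 10 mm) · U_{j−i}.
At t = 24 h (j=4): Q = (29/10)·11.8 + (25.2/10)·16.4 + (2.2/10)·22.7 = 80.5 L/s.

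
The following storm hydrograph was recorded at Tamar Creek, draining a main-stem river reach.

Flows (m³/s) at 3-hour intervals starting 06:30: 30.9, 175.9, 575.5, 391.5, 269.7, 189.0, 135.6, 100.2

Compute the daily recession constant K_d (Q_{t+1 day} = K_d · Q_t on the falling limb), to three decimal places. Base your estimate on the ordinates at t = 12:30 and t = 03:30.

K_d ≈ 0.061

Between t = 12:30 and t = 03:30 the flow falls from 575.5 to 100.2 m³/s over 5×3 h = 15 h.
Per-interval ratio K = (100.2/575.5)^(1/5) = 0.7050; K_d = K^(24/3) = 0.061.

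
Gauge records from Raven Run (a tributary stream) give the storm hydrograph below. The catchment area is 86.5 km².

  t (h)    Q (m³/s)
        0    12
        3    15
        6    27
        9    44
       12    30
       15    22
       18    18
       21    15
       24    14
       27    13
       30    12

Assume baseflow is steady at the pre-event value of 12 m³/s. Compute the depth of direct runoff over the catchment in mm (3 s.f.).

d ≈ 11.2 mm

Direct runoff: 0.0, 3.0, 15.0, 32.0, 18.0, 10.0, 6.0, 3.0, 2.0, 1.0, 0.0 m³/s; ΣQ_DR = 90.00 m³/s.
V = ΣQ_DR · Δt = 90.00 × 10800 s = 9.720 × 10^5 m³.
Over A = 86.5 km², depth = V / A = 11.2 mm.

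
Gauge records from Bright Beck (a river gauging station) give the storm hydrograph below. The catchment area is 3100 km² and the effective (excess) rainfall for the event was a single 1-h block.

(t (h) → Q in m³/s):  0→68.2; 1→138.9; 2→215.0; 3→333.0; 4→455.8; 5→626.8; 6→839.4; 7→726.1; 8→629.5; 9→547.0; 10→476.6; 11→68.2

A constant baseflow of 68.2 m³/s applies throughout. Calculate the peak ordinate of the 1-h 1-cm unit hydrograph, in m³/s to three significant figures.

Direct runoff: 0.0, 70.7, 146.8, 264.8, 387.6, 558.6, 771.2, 657.9, 561.3, 478.8, 408.4, 0.0 m³/s; ΣQ_DR = 4306 m³/s, peak = 771.2 m³/s.
Runoff depth d = ΣQ_DR·Δt / A = 4306 × 3600 / (3100 km²) = 5.001 mm.
The 1-cm UH is the DRH scaled by (10 mm)/d, so U_p = 771.2 × 10/5.001 = 1540 m³/s.

U_p ≈ 1540 m³/s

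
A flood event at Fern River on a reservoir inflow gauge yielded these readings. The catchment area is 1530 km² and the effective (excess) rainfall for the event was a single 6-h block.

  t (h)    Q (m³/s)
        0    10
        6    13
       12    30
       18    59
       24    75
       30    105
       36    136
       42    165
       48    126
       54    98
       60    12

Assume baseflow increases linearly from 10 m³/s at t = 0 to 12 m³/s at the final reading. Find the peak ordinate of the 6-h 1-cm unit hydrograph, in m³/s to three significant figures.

Direct runoff: 0.00, 2.80, 19.60, 48.40, 64.20, 94.00, 124.80, 153.60, 114.40, 86.20, 0.00 m³/s; ΣQ_DR = 708.0 m³/s, peak = 153.60 m³/s.
Runoff depth d = ΣQ_DR·Δt / A = 708.0 × 21600 / (1530 km²) = 9.995 mm.
The 1-cm UH is the DRH scaled by (10 mm)/d, so U_p = 153.60 × 10/9.995 = 154 m³/s.

U_p ≈ 154 m³/s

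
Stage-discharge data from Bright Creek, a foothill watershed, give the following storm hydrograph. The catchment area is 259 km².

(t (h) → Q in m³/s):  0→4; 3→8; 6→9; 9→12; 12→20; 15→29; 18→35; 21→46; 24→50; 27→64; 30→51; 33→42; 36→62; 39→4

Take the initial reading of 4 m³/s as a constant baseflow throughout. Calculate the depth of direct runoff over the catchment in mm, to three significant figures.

d ≈ 15.8 mm

Direct runoff: 0.0, 4.0, 5.0, 8.0, 16.0, 25.0, 31.0, 42.0, 46.0, 60.0, 47.0, 38.0, 58.0, 0.0 m³/s; ΣQ_DR = 380.0 m³/s.
V = ΣQ_DR · Δt = 380.0 × 10800 s = 4.104 × 10^6 m³.
Over A = 259 km², depth = V / A = 15.8 mm.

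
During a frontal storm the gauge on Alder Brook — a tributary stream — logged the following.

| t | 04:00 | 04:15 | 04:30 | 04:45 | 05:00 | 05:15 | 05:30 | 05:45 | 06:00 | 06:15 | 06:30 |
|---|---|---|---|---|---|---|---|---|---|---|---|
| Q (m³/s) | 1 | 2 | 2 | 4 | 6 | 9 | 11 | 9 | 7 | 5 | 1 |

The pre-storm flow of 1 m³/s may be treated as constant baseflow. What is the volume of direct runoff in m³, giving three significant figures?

V ≈ 41400 m³

Direct-runoff ordinates (Q − Q_b): 0.0, 1.0, 1.0, 3.0, 5.0, 8.0, 10.0, 8.0, 6.0, 4.0, 0.0 m³/s.
ΣQ_DR = 46.00 m³/s.
With Δt = 0.25 h = 900 s, V = ΣQ_DR · Δt = 46.00 × 900 = 41400 m³.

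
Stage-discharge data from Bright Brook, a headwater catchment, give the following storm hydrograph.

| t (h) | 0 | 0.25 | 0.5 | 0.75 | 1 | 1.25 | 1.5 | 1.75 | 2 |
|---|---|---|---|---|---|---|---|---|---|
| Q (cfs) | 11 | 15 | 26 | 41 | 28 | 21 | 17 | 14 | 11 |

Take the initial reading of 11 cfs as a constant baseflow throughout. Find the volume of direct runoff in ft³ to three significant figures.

V ≈ 76500 ft³

Direct-runoff ordinates (Q − Q_b): 0.0, 4.0, 15.0, 30.0, 17.0, 10.0, 6.0, 3.0, 0.0 cfs.
ΣQ_DR = 85.00 cfs.
With Δt = 0.25 h = 900 s, V = ΣQ_DR · Δt = 85.00 × 900 = 76500 ft³.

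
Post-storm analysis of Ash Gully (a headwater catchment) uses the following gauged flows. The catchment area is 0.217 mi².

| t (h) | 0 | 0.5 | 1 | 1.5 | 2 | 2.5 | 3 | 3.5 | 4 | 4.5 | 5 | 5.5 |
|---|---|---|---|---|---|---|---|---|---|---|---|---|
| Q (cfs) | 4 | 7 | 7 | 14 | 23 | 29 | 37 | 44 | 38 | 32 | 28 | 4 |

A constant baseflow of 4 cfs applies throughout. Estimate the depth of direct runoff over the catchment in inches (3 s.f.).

Direct runoff: 0.0, 3.0, 3.0, 10.0, 19.0, 25.0, 33.0, 40.0, 34.0, 28.0, 24.0, 0.0 cfs; ΣQ_DR = 219.0 cfs.
V = ΣQ_DR · Δt = 219.0 × 1800 s = 3.942 × 10^5 ft³.
Over A = 0.217 mi², depth = V / A = 0.782 in.

d ≈ 0.782 in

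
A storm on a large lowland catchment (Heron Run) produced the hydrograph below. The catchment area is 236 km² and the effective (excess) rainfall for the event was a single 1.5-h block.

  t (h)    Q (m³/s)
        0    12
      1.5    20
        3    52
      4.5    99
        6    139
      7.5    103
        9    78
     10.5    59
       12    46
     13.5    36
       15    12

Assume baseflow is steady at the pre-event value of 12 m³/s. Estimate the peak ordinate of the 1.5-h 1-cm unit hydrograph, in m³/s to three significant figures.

U_p ≈ 106 m³/s

Direct runoff: 0.0, 8.0, 40.0, 87.0, 127.0, 91.0, 66.0, 47.0, 34.0, 24.0, 0.0 m³/s; ΣQ_DR = 524.0 m³/s, peak = 127.0 m³/s.
Runoff depth d = ΣQ_DR·Δt / A = 524.0 × 5400 / (236 km²) = 11.99 mm.
The 1-cm UH is the DRH scaled by (10 mm)/d, so U_p = 127.0 × 10/11.99 = 106 m³/s.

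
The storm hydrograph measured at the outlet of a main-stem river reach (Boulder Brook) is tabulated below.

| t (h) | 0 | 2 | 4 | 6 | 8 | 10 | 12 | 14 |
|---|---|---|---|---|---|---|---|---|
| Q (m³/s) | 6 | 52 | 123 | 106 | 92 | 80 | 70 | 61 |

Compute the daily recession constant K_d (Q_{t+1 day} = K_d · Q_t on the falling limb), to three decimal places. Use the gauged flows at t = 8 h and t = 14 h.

K_d ≈ 0.193

Between t = 8 h and t = 14 h the flow falls from 92 to 61 m³/s over 3×2 h = 6 h.
Per-interval ratio K = (61/92)^(1/3) = 0.8720; K_d = K^(24/2) = 0.193.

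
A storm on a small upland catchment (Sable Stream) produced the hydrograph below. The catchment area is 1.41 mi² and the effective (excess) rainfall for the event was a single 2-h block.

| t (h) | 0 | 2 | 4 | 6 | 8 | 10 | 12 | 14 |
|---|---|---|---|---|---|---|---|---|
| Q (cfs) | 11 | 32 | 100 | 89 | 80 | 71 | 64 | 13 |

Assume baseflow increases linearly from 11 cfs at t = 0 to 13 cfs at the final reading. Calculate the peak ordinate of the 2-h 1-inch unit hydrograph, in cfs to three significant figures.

Direct runoff: 0.00, 20.71, 88.43, 77.14, 67.86, 58.57, 51.29, 0.00 cfs; ΣQ_DR = 364.0 cfs, peak = 88.43 cfs.
Runoff depth d = ΣQ_DR·Δt / A = 364.0 × 7200 / (1.41 mi²) = 0.8001 in.
The 1-inch UH is the DRH scaled by (1 in)/d, so U_p = 88.43 × 1/0.8001 = 111 cfs.

U_p ≈ 111 cfs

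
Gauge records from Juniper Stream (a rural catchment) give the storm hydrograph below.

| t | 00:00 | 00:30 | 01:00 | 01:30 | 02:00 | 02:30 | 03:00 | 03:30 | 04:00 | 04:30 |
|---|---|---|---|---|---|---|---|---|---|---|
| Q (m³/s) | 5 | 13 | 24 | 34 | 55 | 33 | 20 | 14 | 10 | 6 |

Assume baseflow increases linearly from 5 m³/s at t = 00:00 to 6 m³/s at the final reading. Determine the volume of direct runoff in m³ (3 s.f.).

Direct-runoff ordinates (Q − Q_b): 0.00, 7.89, 18.78, 28.67, 49.56, 27.44, 14.33, 8.22, 4.11, 0.00 m³/s.
ΣQ_DR = 159.0 m³/s.
With Δt = 0.5 h = 1800 s, V = ΣQ_DR · Δt = 159.0 × 1800 = 2.86 × 10^5 m³.

V ≈ 2.86 × 10^5 m³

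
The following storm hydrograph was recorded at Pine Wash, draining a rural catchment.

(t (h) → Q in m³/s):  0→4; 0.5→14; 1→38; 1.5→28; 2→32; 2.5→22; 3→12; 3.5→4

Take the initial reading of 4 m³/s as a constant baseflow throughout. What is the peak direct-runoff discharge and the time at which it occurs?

Subtracting baseflow gives direct-runoff ordinates: 0.0, 10.0, 34.0, 24.0, 28.0, 18.0, 8.0, 0.0 m³/s.
The maximum is 34.0 m³/s, occurring at the reading for t = 1 h.

Q_p = 34.0 m³/s at t = 1 h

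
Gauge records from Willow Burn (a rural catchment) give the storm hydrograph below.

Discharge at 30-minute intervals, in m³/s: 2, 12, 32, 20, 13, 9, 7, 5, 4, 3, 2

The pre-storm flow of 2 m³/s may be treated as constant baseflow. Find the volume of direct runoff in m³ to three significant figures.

V ≈ 1.57 × 10^5 m³

Direct-runoff ordinates (Q − Q_b): 0.0, 10.0, 30.0, 18.0, 11.0, 7.0, 5.0, 3.0, 2.0, 1.0, 0.0 m³/s.
ΣQ_DR = 87.00 m³/s.
With Δt = 0.5 h = 1800 s, V = ΣQ_DR · Δt = 87.00 × 1800 = 1.57 × 10^5 m³.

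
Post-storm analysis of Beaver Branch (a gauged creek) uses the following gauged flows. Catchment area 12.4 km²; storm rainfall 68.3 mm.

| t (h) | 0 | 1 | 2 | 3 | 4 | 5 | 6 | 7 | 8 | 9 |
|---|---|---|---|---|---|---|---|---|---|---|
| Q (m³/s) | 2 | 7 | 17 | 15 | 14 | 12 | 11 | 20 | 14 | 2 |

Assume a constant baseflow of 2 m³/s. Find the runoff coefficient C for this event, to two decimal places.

ΣQ_DR = 94.00 m³/s; V = ΣQ_DR·Δt = 3.384 × 10^5 m³.
Runoff depth d = V / A = 27.29 mm.
C = d / P = 27.29 / 68.3 = 0.40.

C ≈ 0.40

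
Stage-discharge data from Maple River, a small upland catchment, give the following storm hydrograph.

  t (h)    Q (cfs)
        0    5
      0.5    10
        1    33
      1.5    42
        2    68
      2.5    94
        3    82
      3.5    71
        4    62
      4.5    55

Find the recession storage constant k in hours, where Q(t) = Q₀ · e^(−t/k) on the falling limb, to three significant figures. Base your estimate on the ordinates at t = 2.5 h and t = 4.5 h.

k ≈ 3.73 h

On the falling limb, Q drops from 94 to 55 cfs between t = 2.5 h and t = 4.5 h (Δt = 2 h).
k = −Δt / ln(Q₂/Q₁) = −2 / ln(55/94) = 3.73 h.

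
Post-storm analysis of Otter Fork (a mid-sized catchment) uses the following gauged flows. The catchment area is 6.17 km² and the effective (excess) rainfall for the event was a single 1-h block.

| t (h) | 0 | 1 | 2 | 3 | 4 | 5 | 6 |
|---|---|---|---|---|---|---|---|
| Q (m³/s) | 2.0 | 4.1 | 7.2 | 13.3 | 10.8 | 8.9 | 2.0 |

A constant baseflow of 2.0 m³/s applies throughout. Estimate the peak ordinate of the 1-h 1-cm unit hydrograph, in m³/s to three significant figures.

U_p ≈ 5.65 m³/s

Direct runoff: 0.0, 2.1, 5.2, 11.3, 8.8, 6.9, 0.0 m³/s; ΣQ_DR = 34.30 m³/s, peak = 11.3 m³/s.
Runoff depth d = ΣQ_DR·Δt / A = 34.30 × 3600 / (6.17 km²) = 20.01 mm.
The 1-cm UH is the DRH scaled by (10 mm)/d, so U_p = 11.3 × 10/20.01 = 5.65 m³/s.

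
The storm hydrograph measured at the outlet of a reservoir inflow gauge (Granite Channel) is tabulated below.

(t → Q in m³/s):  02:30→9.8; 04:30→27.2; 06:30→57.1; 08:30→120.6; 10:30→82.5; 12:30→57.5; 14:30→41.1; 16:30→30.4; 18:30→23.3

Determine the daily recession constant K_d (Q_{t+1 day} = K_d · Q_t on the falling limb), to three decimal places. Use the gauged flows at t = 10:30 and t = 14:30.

K_d ≈ 0.015

Between t = 10:30 and t = 14:30 the flow falls from 82.5 to 41.1 m³/s over 2×2 h = 4 h.
Per-interval ratio K = (41.1/82.5)^(1/2) = 0.7058; K_d = K^(24/2) = 0.015.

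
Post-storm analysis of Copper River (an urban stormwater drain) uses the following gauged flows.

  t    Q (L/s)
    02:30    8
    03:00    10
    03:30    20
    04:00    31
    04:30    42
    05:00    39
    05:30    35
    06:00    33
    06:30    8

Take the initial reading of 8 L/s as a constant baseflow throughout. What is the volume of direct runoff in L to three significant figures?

Direct-runoff ordinates (Q − Q_b): 0.0, 2.0, 12.0, 23.0, 34.0, 31.0, 27.0, 25.0, 0.0 L/s.
ΣQ_DR = 154.0 L/s.
With Δt = 0.5 h = 1800 s, V = ΣQ_DR · Δt = 154.0 × 1800 = 2.77 × 10^5 L.

V ≈ 2.77 × 10^5 L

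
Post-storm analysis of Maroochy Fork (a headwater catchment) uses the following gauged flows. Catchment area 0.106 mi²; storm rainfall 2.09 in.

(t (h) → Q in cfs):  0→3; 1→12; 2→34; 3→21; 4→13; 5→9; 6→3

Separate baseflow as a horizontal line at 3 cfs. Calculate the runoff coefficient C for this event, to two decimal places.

ΣQ_DR = 74.00 cfs; V = ΣQ_DR·Δt = 2.664 × 10^5 ft³.
Runoff depth d = V / A = 1.082 in.
C = d / P = 1.082 / 2.09 = 0.52.

C ≈ 0.52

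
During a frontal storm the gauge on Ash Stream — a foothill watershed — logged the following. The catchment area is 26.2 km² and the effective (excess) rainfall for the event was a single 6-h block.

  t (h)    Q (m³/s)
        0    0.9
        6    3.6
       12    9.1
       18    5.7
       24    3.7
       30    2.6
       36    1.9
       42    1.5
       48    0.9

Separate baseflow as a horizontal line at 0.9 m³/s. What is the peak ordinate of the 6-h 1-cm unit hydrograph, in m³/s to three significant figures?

U_p ≈ 4.56 m³/s

Direct runoff: 0.0, 2.7, 8.2, 4.8, 2.8, 1.7, 1.0, 0.6, 0.0 m³/s; ΣQ_DR = 21.80 m³/s, peak = 8.2 m³/s.
Runoff depth d = ΣQ_DR·Δt / A = 21.80 × 21600 / (26.2 km²) = 17.97 mm.
The 1-cm UH is the DRH scaled by (10 mm)/d, so U_p = 8.2 × 10/17.97 = 4.56 m³/s.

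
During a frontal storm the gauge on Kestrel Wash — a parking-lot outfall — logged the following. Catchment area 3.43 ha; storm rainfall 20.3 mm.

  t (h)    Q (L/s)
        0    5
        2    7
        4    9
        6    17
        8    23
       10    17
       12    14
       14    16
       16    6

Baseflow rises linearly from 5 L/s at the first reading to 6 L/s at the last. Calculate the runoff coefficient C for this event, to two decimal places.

ΣQ_DR = 64.50 L/s; V = ΣQ_DR·Δt = 4.644 × 10^5 L.
Runoff depth d = V / A = 13.54 mm.
C = d / P = 13.54 / 20.3 = 0.67.

C ≈ 0.67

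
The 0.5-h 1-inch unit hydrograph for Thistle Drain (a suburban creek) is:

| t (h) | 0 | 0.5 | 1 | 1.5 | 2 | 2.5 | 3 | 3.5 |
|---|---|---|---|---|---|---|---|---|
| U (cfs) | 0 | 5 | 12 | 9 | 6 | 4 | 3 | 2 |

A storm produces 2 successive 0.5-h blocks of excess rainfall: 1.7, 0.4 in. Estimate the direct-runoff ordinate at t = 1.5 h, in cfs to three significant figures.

By discrete convolution, Q_j = Σ (P_i / 1 in) · U_{j−i}.
At t = 1.5 h (j=3): Q = (1.7/1)·9 + (0.4/1)·12 = 20.1 cfs.

Q ≈ 20.1 cfs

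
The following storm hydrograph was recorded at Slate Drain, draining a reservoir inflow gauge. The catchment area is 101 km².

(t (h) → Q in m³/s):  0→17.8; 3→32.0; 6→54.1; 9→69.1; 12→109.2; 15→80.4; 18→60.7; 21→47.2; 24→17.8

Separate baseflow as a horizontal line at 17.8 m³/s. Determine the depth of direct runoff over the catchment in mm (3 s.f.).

d ≈ 35.1 mm

Direct runoff: 0.0, 14.2, 36.3, 51.3, 91.4, 62.6, 42.9, 29.4, 0.0 m³/s; ΣQ_DR = 328.1 m³/s.
V = ΣQ_DR · Δt = 328.1 × 10800 s = 3.543 × 10^6 m³.
Over A = 101 km², depth = V / A = 35.1 mm.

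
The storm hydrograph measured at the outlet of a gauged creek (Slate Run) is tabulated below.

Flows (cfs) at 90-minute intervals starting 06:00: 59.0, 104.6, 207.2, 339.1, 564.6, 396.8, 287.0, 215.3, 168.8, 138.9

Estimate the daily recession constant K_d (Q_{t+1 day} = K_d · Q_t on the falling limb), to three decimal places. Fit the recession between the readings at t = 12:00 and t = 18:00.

Between t = 12:00 and t = 18:00 the flow falls from 564.6 to 168.8 cfs over 4×1.5 h = 6 h.
Per-interval ratio K = (168.8/564.6)^(1/4) = 0.7394; K_d = K^(24/1.5) = 0.008.

K_d ≈ 0.008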